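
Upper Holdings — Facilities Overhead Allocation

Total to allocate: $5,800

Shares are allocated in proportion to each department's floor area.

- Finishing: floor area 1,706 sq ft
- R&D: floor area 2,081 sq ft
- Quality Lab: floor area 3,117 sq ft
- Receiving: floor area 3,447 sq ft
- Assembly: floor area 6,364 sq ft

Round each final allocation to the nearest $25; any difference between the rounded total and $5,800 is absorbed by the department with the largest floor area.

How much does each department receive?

Sum of floor area: 1,706 + 2,081 + 3,117 + 3,447 + 6,364 = 16,715.
Raw shares: Finishing 591.97; R&D 722.09; Quality Lab 1,081.58; Receiving 1,196.09; Assembly 2,208.27.
At nearest $25: Finishing $600; R&D $725; Quality Lab $1,075; Receiving $1,200; Assembly $2,200. Sum = $5,800.
Sum already equals the total — no adjustment.

Finishing: $600 | R&D: $725 | Quality Lab: $1,075 | Receiving: $1,200 | Assembly: $2,200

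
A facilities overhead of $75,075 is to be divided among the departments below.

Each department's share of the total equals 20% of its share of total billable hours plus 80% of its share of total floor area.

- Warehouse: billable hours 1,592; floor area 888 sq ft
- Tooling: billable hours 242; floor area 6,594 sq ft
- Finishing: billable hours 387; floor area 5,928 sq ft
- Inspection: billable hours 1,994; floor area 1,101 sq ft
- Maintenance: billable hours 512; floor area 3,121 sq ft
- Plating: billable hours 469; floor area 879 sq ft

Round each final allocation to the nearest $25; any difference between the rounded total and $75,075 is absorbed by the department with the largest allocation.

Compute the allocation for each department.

Totals — billable hours 5,196, floor area 18,511.
Blended shares (20% billable hours + 80% floor area): Warehouse 0.0997; Tooling 0.2943; Finishing 0.2711; Inspection 0.1243; Maintenance 0.1546; Plating 0.0560.
Unrounded shares: Warehouse 7,481.61; Tooling 22,093.92; Finishing 20,352.06; Inspection 9,334.36; Maintenance 11,605.80; Plating 4,207.25.
At nearest $25: Warehouse $7,475; Tooling $22,100; Finishing $20,350; Inspection $9,325; Maintenance $11,600; Plating $4,200. Sum = $75,050.
Difference $75,075 − $75,050 = +$25 applied to largest allocation (Tooling): Tooling becomes $22,125.

Warehouse: $7,475 · Tooling: $22,125 · Finishing: $20,350 · Inspection: $9,325 · Maintenance: $11,600 · Plating: $4,200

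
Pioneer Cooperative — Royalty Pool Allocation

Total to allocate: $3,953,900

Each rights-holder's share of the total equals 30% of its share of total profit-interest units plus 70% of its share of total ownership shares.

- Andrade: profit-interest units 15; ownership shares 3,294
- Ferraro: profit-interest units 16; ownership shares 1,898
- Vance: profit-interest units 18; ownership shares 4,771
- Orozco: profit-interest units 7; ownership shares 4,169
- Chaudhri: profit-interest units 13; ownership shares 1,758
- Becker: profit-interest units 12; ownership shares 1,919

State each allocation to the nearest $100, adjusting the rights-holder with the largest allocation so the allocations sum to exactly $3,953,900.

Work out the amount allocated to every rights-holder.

Profit-interest units total 81; ownership shares total 17,809.
Combined weights (30% profit-interest units + 70% ownership shares): Andrade 0.1850; Ferraro 0.1339; Vance 0.2542; Orozco 0.1898; Chaudhri 0.1172; Becker 0.1199.
Raw shares: Andrade 731,587.81; Ferraro 529,276.92; Vance 1,005,063.37; Orozco 750,420.61; Chaudhri 463,587.03; Becker 473,964.27.
After rounding ($100): Andrade $731,600; Ferraro $529,300; Vance $1,005,100; Orozco $750,400; Chaudhri $463,600; Becker $474,000. Sum = $3,954,000.
Difference $3,953,900 − $3,954,000 = −$100 applied to largest allocation (Vance): Vance becomes $1,005,000.

Andrade: $731,600 | Ferraro: $529,300 | Vance: $1,005,000 | Orozco: $750,400 | Chaudhri: $463,600 | Becker: $474,000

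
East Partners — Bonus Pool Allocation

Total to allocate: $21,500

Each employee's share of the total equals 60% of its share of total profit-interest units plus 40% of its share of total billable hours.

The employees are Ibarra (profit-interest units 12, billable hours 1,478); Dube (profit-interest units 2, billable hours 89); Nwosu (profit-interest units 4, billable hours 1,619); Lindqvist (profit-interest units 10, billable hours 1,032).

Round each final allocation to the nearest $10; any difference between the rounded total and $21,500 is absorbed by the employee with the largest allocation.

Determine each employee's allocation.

Profit-interest units total 28; billable hours total 4,218.
Combined weights (60% profit-interest units + 40% billable hours): Ibarra 0.3973; Dube 0.0513; Nwosu 0.2392; Lindqvist 0.3122.
Unrounded shares: Ibarra 8,542.04; Dube 1,102.89; Nwosu 5,143.81; Lindqvist 6,711.27.
After rounding ($10): Ibarra $8,540; Dube $1,100; Nwosu $5,140; Lindqvist $6,710. Sum = $21,490.
Difference $21,500 − $21,490 = +$10 applied to largest allocation (Ibarra): Ibarra becomes $8,550.

Ibarra: $8,550; Dube: $1,100; Nwosu: $5,140; Lindqvist: $6,710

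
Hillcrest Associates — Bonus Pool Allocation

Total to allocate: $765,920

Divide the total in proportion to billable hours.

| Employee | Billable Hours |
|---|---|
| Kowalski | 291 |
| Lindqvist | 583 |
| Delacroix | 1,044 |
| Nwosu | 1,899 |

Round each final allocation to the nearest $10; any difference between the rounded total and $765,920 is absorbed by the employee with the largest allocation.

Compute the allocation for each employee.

Kowalski: $58,390 · Lindqvist: $116,980 · Delacroix: $209,490 · Nwosu: $381,060

Sum of billable hours: 3,817.
Proportional shares: Kowalski 291/3,817 × $765,920 = 58,392.12; Lindqvist 583/3,817 × $765,920 = 116,984.90; Delacroix 1,044/3,817 × $765,920 = 209,489.25; Nwosu 1,899/3,817 × $765,920 = 381,053.73.
After rounding ($10): Kowalski $58,390; Lindqvist $116,980; Delacroix $209,490; Nwosu $381,050. Sum = $765,910.
Difference $765,920 − $765,910 = +$10 applied to largest allocation (Nwosu): Nwosu becomes $381,060.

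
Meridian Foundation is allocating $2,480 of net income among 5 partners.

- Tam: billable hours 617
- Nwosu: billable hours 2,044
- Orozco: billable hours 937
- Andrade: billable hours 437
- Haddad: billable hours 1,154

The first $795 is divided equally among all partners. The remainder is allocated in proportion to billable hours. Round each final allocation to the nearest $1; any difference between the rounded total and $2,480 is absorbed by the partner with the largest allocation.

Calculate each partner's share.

Tam: $359 · Nwosu: $823 · Orozco: $463 · Andrade: $301 · Haddad: $534

$795 shared equally gives $159 per partner.
Remainder $1,685 by billable hours (total 5,189): Tam 200.36 → $200; Nwosu 663.74 → $664; Orozco 304.27 → $304; Andrade 141.90 → $142; Haddad 374.73 → $375.
Totals: Tam $159 + $200 = $359; Nwosu $159 + $664 = $823; Orozco $159 + $304 = $463; Andrade $159 + $142 = $301; Haddad $159 + $375 = $534.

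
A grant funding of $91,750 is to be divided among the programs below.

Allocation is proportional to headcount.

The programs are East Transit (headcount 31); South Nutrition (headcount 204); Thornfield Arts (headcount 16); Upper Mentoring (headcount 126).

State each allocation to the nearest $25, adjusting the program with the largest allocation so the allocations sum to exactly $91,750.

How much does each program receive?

Sum of headcount: 377.
Unrounded shares: East Transit 31/377 × $91,750 = 7,544.43; South Nutrition 204/377 × $91,750 = 49,647.21; Thornfield Arts 16/377 × $91,750 = 3,893.90; Upper Mentoring 126/377 × $91,750 = 30,664.46.
At nearest $25: East Transit $7,550; South Nutrition $49,650; Thornfield Arts $3,900; Upper Mentoring $30,675. Sum = $91,775.
Difference $91,750 − $91,775 = −$25 applied to largest allocation (South Nutrition): South Nutrition becomes $49,625.

East Transit: $7,550 | South Nutrition: $49,625 | Thornfield Arts: $3,900 | Upper Mentoring: $30,675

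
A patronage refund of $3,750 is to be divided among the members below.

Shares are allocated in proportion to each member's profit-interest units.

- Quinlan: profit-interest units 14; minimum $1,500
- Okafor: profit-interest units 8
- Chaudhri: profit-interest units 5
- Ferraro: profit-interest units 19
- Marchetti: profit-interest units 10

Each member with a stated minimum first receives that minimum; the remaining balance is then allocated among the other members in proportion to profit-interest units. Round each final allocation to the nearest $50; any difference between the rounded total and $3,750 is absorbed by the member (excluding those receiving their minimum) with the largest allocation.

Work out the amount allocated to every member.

Fund the minimums — Quinlan $1,500. Residual $2,250.
Residual split over remaining profit-interest units 42: Okafor 428.57 → $450; Chaudhri 267.86 → $250; Ferraro 1,017.86 → $1,000; Marchetti 535.71 → $550.

Quinlan: $1,500 | Okafor: $450 | Chaudhri: $250 | Ferraro: $1,000 | Marchetti: $550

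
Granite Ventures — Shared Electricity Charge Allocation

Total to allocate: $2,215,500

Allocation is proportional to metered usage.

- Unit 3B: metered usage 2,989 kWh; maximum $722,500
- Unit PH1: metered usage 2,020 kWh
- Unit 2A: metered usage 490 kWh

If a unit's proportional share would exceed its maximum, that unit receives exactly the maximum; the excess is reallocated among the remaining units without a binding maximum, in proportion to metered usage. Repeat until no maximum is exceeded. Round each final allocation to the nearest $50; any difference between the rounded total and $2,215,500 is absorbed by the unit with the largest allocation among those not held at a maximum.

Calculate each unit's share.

Total metered usage = 5,499.
Proportional shares (ignoring caps): Unit 3B 1,204,242.50; Unit PH1 813,840.70; Unit 2A 197,416.80.
Capped: Unit 3B ($722,500); remaining pool $1,493,000 reallocated over remaining metered usage 2,510.
Redistributed shares: Unit PH1 1,201,537.85 → $1,201,550; Unit 2A 291,462.15 → $291,450.

Unit 3B: $722,500 | Unit PH1: $1,201,550 | Unit 2A: $291,450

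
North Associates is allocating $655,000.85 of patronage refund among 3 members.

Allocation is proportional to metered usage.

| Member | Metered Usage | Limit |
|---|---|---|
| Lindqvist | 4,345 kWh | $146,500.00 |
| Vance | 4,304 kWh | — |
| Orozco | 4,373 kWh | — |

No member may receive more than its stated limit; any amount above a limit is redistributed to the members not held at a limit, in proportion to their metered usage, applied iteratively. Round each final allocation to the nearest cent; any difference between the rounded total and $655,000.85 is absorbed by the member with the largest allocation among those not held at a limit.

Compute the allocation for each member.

Lindqvist: $146,500.00 | Vance: $252,228.61 | Orozco: $256,272.24

Combined metered usage = 13,022.
Unconstrained shares: Lindqvist 218,551.5814; Vance 216,489.2995; Orozco 219,959.9691.
Cap binds for Lindqvist ($146,500.00); residual $508,500.85 reallocated over remaining metered usage 8,677.
Redistributed shares: Vance 252,228.6111 → $252,228.61; Orozco 256,272.2389 → $256,272.24.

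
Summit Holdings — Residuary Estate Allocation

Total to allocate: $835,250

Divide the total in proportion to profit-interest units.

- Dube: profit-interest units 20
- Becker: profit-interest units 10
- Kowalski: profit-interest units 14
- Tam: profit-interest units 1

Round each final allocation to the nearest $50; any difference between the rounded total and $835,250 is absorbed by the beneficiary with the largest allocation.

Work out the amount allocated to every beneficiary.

Combined profit-interest units = 45.
Pro-rata amounts: Dube 20/45 × $835,250 = 371,222.22; Becker 10/45 × $835,250 = 185,611.11; Kowalski 14/45 × $835,250 = 259,855.56; Tam 1/45 × $835,250 = 18,561.11.
Rounded to nearest $50: Dube $371,200; Becker $185,600; Kowalski $259,850; Tam $18,550. Sum = $835,200.
Difference $835,250 − $835,200 = +$50 applied to largest allocation (Dube): Dube becomes $371,250.

Dube: $371,250; Becker: $185,600; Kowalski: $259,850; Tam: $18,550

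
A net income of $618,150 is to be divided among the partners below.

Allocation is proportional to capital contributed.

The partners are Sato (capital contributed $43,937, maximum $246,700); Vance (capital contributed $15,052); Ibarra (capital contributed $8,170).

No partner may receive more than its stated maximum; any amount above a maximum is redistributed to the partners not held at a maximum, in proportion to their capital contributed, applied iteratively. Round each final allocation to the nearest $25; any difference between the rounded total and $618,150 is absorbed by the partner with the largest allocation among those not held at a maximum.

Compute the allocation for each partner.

Sum of capital contributed: 67,159.
Unconstrained shares: Sato 404,408.29; Vance 138,542.77; Ibarra 75,198.94.
Cap binds for Sato ($246,700); remaining pool $371,450 reallocated over remaining capital contributed 23,222.
Shares after redistribution: Vance 240,765.89 → $240,775; Ibarra 130,684.11 → $130,675.

Sato: $246,700 · Vance: $240,775 · Ibarra: $130,675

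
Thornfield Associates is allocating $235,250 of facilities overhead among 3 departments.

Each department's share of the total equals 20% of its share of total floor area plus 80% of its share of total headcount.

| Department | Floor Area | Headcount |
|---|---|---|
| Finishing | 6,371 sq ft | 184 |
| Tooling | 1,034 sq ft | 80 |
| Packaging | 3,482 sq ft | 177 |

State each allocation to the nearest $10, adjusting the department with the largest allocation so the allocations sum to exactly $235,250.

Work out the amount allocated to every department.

Floor area total 10,887; headcount total 441.
Composite weights (20% floor area + 80% headcount): Finishing 0.4508; Tooling 0.1641; Packaging 0.3851.
Proportional shares: Finishing 106,056.70; Tooling 38,609.19; Packaging 90,584.10.
At nearest $10: Finishing $106,060; Tooling $38,610; Packaging $90,580. Sum = $235,250.
No rounding difference to absorb.

Finishing: $106,060 · Tooling: $38,610 · Packaging: $90,580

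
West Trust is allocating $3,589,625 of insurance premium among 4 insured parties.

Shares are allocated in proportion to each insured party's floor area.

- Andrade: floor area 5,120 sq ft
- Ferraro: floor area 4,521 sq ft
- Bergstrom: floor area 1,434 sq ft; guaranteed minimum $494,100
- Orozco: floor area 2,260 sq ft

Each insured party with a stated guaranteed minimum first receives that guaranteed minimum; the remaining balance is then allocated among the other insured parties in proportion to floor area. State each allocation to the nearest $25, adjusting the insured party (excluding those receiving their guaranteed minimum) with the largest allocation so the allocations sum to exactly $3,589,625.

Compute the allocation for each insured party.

Andrade: $1,331,725; Ferraro: $1,175,950; Bergstrom: $494,100; Orozco: $587,850

Guaranteed amounts: Bergstrom $494,100. Remaining pool $3,095,525.
Remaining pool split over remaining floor area 11,901: Andrade 1,331,744.22 → $1,331,750; Ferraro 1,175,940.55 → $1,175,950; Orozco 587,840.22 → $587,850.
Rounding difference −$25 applied to Andrade → $1,331,725.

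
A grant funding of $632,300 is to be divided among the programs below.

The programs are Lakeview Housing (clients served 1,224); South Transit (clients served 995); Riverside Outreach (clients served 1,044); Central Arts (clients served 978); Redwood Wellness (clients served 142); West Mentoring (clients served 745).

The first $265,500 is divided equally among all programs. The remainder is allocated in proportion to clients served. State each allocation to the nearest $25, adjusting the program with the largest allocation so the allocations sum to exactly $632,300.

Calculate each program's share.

Lakeview Housing: $131,800 · South Transit: $115,425 · Riverside Outreach: $118,925 · Central Arts: $114,200 · Redwood Wellness: $54,400 · West Mentoring: $97,550

First tranche $265,500 split equally: $44,250 each.
Remainder $366,800 by clients served (total 5,128): Lakeview Housing 87,551.33 → $87,550; South Transit 71,171.22 → $71,175; Riverside Outreach 74,676.13 → $74,675; Central Arts 69,955.23 → $69,950; Redwood Wellness 10,157.10 → $10,150; West Mentoring 53,289.00 → $53,300.
Totals: Lakeview Housing $44,250 + $87,550 = $131,800; South Transit $44,250 + $71,175 = $115,425; Riverside Outreach $44,250 + $74,675 = $118,925; Central Arts $44,250 + $69,950 = $114,200; Redwood Wellness $44,250 + $10,150 = $54,400; West Mentoring $44,250 + $53,300 = $97,550.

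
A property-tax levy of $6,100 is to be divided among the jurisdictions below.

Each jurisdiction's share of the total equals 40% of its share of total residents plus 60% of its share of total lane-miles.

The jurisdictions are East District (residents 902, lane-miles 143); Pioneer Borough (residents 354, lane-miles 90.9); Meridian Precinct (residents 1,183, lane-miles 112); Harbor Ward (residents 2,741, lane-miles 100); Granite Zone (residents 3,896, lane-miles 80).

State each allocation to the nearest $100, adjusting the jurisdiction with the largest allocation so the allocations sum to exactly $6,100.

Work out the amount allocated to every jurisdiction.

Residents total 9,076; lane-miles total 525.9.
Combined weights (40% residents + 60% lane-miles): East District 0.2029; Pioneer Borough 0.1193; Meridian Precinct 0.1799; Harbor Ward 0.2349; Granite Zone 0.2630.
Pro-rata amounts: East District 1,237.70; Pioneer Borough 727.79; Meridian Precinct 1,097.50; Harbor Ward 1,432.84; Granite Zone 1,604.16.
Rounded to nearest $100: East District $1,200; Pioneer Borough $700; Meridian Precinct $1,100; Harbor Ward $1,400; Granite Zone $1,600. Sum = $6,000.
Difference $6,100 − $6,000 = +$100 applied to largest allocation (Granite Zone): Granite Zone becomes $1,700.

East District: $1,200; Pioneer Borough: $700; Meridian Precinct: $1,100; Harbor Ward: $1,400; Granite Zone: $1,700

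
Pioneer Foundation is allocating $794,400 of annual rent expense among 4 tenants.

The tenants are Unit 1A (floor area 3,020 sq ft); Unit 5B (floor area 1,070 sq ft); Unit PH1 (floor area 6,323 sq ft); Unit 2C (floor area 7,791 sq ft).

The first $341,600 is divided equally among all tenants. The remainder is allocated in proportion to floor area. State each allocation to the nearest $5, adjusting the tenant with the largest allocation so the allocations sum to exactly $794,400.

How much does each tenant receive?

Equal tier: $341,600 ÷ 4 = $85,400 apiece.
Remainder $452,800 by floor area (total 18,204): Unit 1A 75,118.44 → $75,120; Unit 5B 26,614.81 → $26,615; Unit PH1 157,276.12 → $157,275; Unit 2C 193,790.64 → $193,790.
Totals: Unit 1A $85,400 + $75,120 = $160,520; Unit 5B $85,400 + $26,615 = $112,015; Unit PH1 $85,400 + $157,275 = $242,675; Unit 2C $85,400 + $193,790 = $279,190.

Unit 1A: $160,520 | Unit 5B: $112,015 | Unit PH1: $242,675 | Unit 2C: $279,190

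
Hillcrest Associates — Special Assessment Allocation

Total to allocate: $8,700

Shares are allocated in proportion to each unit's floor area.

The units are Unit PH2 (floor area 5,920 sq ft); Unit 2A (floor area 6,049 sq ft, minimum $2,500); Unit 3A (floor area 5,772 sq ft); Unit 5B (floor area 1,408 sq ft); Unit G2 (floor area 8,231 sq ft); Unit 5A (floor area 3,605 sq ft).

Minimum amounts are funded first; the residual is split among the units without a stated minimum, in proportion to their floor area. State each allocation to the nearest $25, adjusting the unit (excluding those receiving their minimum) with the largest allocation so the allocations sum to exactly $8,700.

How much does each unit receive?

Fund the minimums — Unit 2A $2,500. Remaining pool $6,200.
Remaining pool split over remaining floor area 24,936: Unit PH2 1,471.93 → $1,475; Unit 3A 1,435.13 → $1,425; Unit 5B 350.08 → $350; Unit G2 2,046.53 → $2,050; Unit 5A 896.33 → $900.

Unit PH2: $1,475; Unit 2A: $2,500; Unit 3A: $1,425; Unit 5B: $350; Unit G2: $2,050; Unit 5A: $900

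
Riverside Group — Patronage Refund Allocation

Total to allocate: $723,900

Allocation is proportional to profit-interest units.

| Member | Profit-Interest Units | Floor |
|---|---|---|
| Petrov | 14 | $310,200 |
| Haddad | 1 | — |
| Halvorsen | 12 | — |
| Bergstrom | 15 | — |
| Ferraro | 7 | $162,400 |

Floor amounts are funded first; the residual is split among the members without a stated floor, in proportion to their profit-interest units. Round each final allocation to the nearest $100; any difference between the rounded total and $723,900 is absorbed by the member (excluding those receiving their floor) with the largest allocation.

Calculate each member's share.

Minimums first: Petrov $310,200; Ferraro $162,400. Remaining pool $251,300.
Remaining pool split over remaining profit-interest units 28: Haddad 8,975.00 → $9,000; Halvorsen 107,700.00 → $107,700; Bergstrom 134,625.00 → $134,600.

Petrov: $310,200 · Haddad: $9,000 · Halvorsen: $107,700 · Bergstrom: $134,600 · Ferraro: $162,400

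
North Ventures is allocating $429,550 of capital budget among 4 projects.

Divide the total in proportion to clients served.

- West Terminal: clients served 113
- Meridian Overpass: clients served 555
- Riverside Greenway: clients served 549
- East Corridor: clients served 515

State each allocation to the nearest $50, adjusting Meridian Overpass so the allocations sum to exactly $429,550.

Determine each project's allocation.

Clients served total: 1,732.
Pro-rata amounts: West Terminal 113/1,732 × $429,550 = 28,024.91; Meridian Overpass 555/1,732 × $429,550 = 137,644.49; Riverside Greenway 549/1,732 × $429,550 = 136,156.44; East Corridor 515/1,732 × $429,550 = 127,724.16.
At nearest $50: West Terminal $28,000; Meridian Overpass $137,650; Riverside Greenway $136,150; East Corridor $127,700. Sum = $429,500.
Difference $429,550 − $429,500 = +$50 applied to Meridian Overpass: Meridian Overpass becomes $137,700.

West Terminal: $28,000 | Meridian Overpass: $137,700 | Riverside Greenway: $136,150 | East Corridor: $127,700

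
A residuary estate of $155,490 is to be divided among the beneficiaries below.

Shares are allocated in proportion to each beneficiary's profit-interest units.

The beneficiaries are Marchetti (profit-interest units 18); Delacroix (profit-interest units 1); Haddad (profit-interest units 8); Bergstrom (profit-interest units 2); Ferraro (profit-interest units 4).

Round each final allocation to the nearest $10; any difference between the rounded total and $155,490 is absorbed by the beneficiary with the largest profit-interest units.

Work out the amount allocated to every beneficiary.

Marchetti: $84,820; Delacroix: $4,710; Haddad: $37,690; Bergstrom: $9,420; Ferraro: $18,850

Total profit-interest units = 18 + 1 + 8 + 2 + 4 = 33.
Unrounded shares: Marchetti 84,812.73; Delacroix 4,711.82; Haddad 37,694.55; Bergstrom 9,423.64; Ferraro 18,847.27.
Rounded to nearest $10: Marchetti $84,810; Delacroix $4,710; Haddad $37,690; Bergstrom $9,420; Ferraro $18,850. Sum = $155,480.
Difference $155,490 − $155,480 = +$10 applied to largest profit-interest units (Marchetti): Marchetti becomes $84,820.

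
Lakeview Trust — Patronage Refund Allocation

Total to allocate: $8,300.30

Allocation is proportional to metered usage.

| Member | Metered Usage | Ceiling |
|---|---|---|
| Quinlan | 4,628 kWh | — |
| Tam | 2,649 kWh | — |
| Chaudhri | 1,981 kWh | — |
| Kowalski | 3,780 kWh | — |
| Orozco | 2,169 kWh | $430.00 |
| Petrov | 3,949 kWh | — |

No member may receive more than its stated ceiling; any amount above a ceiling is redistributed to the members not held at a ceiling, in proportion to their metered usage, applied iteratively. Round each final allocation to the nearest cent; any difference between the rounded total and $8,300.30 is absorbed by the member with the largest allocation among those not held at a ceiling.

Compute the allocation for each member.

Sum of metered usage: 19,156.
Unconstrained shares: Quinlan 2,005.3137; Tam 1,147.8124; Chaudhri 858.3678; Kowalski 1,637.87503; Orozco 939.8283; Petrov 1,711.1028.
Capped: Orozco ($430.00); remaining pool $7,870.30 reallocated over remaining metered usage 16,987.
Shares after redistribution: Quinlan 2,144.2131 → $2,144.21; Tam 1,227.3165 → $1,227.32; Chaudhri 917.8233 → $917.82; Kowalski 1,751.3236 → $1,751.32; Petrov 1,829.6235 → $1,829.62.
Rounding difference +$0.01 applied to Quinlan → $2,144.22.

Quinlan: $2,144.22; Tam: $1,227.32; Chaudhri: $917.82; Kowalski: $1,751.32; Orozco: $430.00; Petrov: $1,829.62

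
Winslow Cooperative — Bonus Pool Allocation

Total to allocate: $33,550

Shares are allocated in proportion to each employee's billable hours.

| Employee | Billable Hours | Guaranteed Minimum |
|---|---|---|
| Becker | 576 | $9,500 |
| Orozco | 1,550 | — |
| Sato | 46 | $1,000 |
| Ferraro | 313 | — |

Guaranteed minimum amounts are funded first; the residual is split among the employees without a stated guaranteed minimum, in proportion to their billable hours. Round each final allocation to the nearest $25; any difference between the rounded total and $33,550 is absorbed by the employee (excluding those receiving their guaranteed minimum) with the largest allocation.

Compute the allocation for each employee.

Minimums first: Becker $9,500; Sato $1,000. Balance $23,050.
Balance split over remaining billable hours 1,863: Orozco 19,177.40 → $19,175; Ferraro 3,872.60 → $3,875.

Becker: $9,500 · Orozco: $19,175 · Sato: $1,000 · Ferraro: $3,875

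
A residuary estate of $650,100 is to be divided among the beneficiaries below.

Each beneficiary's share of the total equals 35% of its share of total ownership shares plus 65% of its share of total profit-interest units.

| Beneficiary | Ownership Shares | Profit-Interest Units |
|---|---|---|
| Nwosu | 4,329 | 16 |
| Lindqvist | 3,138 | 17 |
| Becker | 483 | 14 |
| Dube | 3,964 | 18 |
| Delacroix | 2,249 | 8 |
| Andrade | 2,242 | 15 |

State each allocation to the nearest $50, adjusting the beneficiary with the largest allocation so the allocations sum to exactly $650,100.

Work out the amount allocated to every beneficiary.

Nwosu: $136,850; Lindqvist: $125,150; Becker: $73,950; Dube: $141,450; Delacroix: $69,600; Andrade: $103,100

Totals — ownership shares 16,405, profit-interest units 88.
Composite weights (35% ownership shares + 65% profit-interest units): Nwosu 0.2105; Lindqvist 0.1925; Becker 0.1137; Dube 0.2175; Delacroix 0.1071; Andrade 0.1586.
Raw shares: Nwosu 136,872.61; Lindqvist 125,155.49; Becker 73,925.39; Dube 141,413.86; Delacroix 69,608.31; Andrade 103,124.34.
After rounding ($50): Nwosu $136,850; Lindqvist $125,150; Becker $73,950; Dube $141,400; Delacroix $69,600; Andrade $103,100. Sum = $650,050.
Difference $650,100 − $650,050 = +$50 applied to largest allocation (Dube): Dube becomes $141,450.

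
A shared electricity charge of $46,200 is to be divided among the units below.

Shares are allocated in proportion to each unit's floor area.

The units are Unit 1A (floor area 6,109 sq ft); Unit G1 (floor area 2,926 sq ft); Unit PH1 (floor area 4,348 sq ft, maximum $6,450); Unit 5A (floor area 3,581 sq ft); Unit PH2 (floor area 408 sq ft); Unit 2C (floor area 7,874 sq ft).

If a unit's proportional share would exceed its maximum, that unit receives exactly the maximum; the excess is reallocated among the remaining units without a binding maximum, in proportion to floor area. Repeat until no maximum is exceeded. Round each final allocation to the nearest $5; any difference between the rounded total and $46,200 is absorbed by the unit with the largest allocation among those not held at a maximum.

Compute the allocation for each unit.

Unit 1A: $11,620; Unit G1: $5,565; Unit PH1: $6,450; Unit 5A: $6,810; Unit PH2: $775; Unit 2C: $14,980

Sum of floor area: 25,246.
Proportional shares (ignoring caps): Unit 1A 11,179.43; Unit G1 5,354.56; Unit PH1 7,956.81; Unit 5A 6,553.20; Unit PH2 746.64; Unit 2C 14,409.36.
Cap binds for Unit PH1 ($6,450); balance $39,750 reallocated over remaining floor area 20,898.
Remaining shares: Unit 1A 11,619.90 → $11,620; Unit G1 5,565.53 → $5,565; Unit 5A 6,811.41 → $6,810; Unit PH2 776.06 → $775; Unit 2C 14,977.10 → $14,975.
Rounding difference +$5 applied to Unit 2C → $14,980.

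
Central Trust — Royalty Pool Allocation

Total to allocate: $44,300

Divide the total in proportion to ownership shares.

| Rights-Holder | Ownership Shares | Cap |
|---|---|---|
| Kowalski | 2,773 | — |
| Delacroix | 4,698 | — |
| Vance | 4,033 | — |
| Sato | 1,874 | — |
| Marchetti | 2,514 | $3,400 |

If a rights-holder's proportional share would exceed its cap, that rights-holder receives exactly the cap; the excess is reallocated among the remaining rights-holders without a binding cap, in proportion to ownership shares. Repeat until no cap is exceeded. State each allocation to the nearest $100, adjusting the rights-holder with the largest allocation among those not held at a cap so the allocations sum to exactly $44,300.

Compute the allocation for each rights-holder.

Kowalski: $8,500; Delacroix: $14,400; Vance: $12,300; Sato: $5,700; Marchetti: $3,400

Combined ownership shares = 15,892.
Proportional shares (ignoring caps): Kowalski 7,729.92; Delacroix 13,095.99; Vance 11,242.25; Sato 5,223.90; Marchetti 7,007.94.
Cap binds for Marchetti ($3,400); remaining pool $40,900 reallocated over remaining ownership shares 13,378.
Remaining shares: Kowalski 8,477.78 → $8,500; Delacroix 14,363.00 → $14,400; Vance 12,329.92 → $12,300; Sato 5,729.30 → $5,700.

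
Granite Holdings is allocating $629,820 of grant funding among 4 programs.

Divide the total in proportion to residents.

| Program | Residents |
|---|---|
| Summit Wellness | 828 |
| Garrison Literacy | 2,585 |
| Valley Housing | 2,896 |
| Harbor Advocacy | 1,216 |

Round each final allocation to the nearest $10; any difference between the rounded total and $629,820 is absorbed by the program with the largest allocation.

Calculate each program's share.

Summit Wellness: $69,300 · Garrison Literacy: $216,360 · Valley Housing: $242,380 · Harbor Advocacy: $101,780

Sum of residents: 7,525.
Proportional shares: Summit Wellness 828/7,525 × $629,820 = 69,301.12; Garrison Literacy 2,585/7,525 × $629,820 = 216,356.77; Valley Housing 2,896/7,525 × $629,820 = 242,386.54; Harbor Advocacy 1,216/7,525 × $629,820 = 101,775.56.
Rounded to nearest $10: Summit Wellness $69,300; Garrison Literacy $216,360; Valley Housing $242,390; Harbor Advocacy $101,780. Sum = $629,830.
Difference $629,820 − $629,830 = −$10 applied to largest allocation (Valley Housing): Valley Housing becomes $242,380.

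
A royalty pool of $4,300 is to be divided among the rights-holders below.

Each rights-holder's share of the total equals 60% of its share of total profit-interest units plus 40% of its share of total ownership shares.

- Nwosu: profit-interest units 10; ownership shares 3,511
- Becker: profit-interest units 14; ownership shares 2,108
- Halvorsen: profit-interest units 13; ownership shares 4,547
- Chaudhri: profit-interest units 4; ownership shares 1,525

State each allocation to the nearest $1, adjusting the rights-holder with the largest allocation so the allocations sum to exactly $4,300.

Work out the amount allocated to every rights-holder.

Totals — profit-interest units 41, ownership shares 11,691.
Combined weights (60% profit-interest units + 40% ownership shares): Nwosu 0.2665; Becker 0.2770; Halvorsen 0.3458; Chaudhri 0.1107.
Pro-rata amounts: Nwosu 1,145.81; Becker 1,191.11; Halvorsen 1,487.01; Chaudhri 476.07.
Rounded to nearest $1: Nwosu $1,146; Becker $1,191; Halvorsen $1,487; Chaudhri $476. Sum = $4,300.
Sum already equals the total — no adjustment.

Nwosu: $1,146 · Becker: $1,191 · Halvorsen: $1,487 · Chaudhri: $476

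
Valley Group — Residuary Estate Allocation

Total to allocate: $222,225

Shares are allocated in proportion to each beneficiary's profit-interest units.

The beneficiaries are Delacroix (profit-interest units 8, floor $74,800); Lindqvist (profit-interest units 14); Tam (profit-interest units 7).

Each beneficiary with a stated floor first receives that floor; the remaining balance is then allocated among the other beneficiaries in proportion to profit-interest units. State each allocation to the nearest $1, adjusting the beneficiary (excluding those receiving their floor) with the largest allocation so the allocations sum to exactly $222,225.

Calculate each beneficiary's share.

Minimums first: Delacroix $74,800. Remaining pool $147,425.
Remaining pool split over remaining profit-interest units 21: Lindqvist 98,283.33 → $98,283; Tam 49,141.67 → $49,142.

Delacroix: $74,800; Lindqvist: $98,283; Tam: $49,142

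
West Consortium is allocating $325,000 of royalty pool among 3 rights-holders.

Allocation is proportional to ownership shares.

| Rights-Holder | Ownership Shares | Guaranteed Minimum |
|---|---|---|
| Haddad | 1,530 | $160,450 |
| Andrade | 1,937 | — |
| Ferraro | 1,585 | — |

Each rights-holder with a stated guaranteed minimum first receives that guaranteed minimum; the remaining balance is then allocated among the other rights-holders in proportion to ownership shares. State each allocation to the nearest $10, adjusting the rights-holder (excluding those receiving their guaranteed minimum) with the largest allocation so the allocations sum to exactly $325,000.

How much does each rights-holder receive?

Guaranteed amounts: Haddad $160,450. Remaining pool $164,550.
Remaining pool split over remaining ownership shares 3,522: Andrade 90,497.83 → $90,500; Ferraro 74,052.17 → $74,050.

Haddad: $160,450 · Andrade: $90,500 · Ferraro: $74,050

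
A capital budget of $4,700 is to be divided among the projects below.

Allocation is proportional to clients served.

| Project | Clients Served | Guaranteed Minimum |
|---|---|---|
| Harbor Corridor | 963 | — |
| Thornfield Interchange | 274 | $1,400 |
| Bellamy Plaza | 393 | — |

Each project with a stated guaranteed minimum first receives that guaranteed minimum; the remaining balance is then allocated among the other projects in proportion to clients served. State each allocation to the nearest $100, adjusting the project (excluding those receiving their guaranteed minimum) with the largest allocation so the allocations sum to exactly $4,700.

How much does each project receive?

Harbor Corridor: $2,300 · Thornfield Interchange: $1,400 · Bellamy Plaza: $1,000

Fund the minimums — Thornfield Interchange $1,400. Residual $3,300.
Residual split over remaining clients served 1,356: Harbor Corridor 2,343.58 → $2,300; Bellamy Plaza 956.42 → $1,000.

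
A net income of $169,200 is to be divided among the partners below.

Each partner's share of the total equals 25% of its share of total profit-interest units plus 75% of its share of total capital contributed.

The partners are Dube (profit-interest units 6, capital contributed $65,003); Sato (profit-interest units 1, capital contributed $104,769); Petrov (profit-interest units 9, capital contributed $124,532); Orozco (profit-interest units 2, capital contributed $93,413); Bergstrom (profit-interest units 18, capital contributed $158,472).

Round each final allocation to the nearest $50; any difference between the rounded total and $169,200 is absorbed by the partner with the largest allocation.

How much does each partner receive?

Dube: $22,150 · Sato: $25,500 · Petrov: $39,500 · Orozco: $24,050 · Bergstrom: $58,000

Totals — profit-interest units 36, capital contributed 546,189.
Blended shares (25% profit-interest units + 75% capital contributed): Dube 0.1309; Sato 0.1508; Petrov 0.2335; Orozco 0.1422; Bergstrom 0.3426.
Pro-rata amounts: Dube 22,152.61; Sato 25,516.73; Petrov 39,508.41; Orozco 24,053.31; Bergstrom 57,968.93.
Rounded to nearest $50: Dube $22,150; Sato $25,500; Petrov $39,500; Orozco $24,050; Bergstrom $57,950. Sum = $169,150.
Difference $169,200 − $169,150 = +$50 applied to largest allocation (Bergstrom): Bergstrom becomes $58,000.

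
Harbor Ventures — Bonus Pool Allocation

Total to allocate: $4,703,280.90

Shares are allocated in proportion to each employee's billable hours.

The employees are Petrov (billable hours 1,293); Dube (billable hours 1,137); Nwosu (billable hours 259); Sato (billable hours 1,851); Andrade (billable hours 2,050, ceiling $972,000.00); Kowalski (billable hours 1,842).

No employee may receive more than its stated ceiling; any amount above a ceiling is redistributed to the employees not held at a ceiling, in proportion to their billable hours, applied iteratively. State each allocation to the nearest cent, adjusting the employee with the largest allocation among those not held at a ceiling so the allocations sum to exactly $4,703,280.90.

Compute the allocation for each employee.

Petrov: $755,961.49 | Dube: $664,755.00 | Nwosu: $151,426.16 | Sato: $1,082,200.08 | Andrade: $972,000.00 | Kowalski: $1,076,938.17

Combined billable hours = 8,432.
Proportional shares (ignoring caps): Petrov 721,221.7984; Dube 634,206.6394; Nwosu 144,467.4755; Sato 1,032,468.3285; Andrade 1,143,468.4351; Kowalski 1,027,448.2232.
Cap binds for Andrade ($972,000.00); remaining pool $3,731,280.90 reallocated over remaining billable hours 6,382.
Redistributed shares: Petrov 755,961.4860 → $755,961.49; Dube 664,754.9958 → $664,755.00; Nwosu 151,426.1600 → $151,426.16; Sato 1,082,200.0855 → $1,082,200.09; Kowalski 1,076,938.1726 → $1,076,938.17.
Rounding difference −$0.01 applied to Sato → $1,082,200.08.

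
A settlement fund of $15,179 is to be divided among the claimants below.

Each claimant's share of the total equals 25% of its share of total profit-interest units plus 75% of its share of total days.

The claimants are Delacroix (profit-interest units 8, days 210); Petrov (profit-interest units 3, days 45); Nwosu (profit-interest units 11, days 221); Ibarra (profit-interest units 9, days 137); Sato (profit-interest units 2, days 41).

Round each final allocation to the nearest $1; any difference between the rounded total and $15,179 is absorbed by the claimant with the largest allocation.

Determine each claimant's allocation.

Delacroix: $4,575 · Petrov: $1,128 · Nwosu: $5,112 · Ibarra: $3,420 · Sato: $944

Profit-interest units total 33; days total 654.
Composite weights (25% profit-interest units + 75% days): Delacroix 0.3014; Petrov 0.0743; Nwosu 0.3368; Ibarra 0.2253; Sato 0.0622.
Proportional shares: Delacroix 4,575.43; Petrov 1,128.30; Nwosu 5,111.89; Ibarra 3,419.71; Sato 943.68.
After rounding ($1): Delacroix $4,575; Petrov $1,128; Nwosu $5,112; Ibarra $3,420; Sato $944. Sum = $15,179.
Rounded total matches; no reconciliation needed.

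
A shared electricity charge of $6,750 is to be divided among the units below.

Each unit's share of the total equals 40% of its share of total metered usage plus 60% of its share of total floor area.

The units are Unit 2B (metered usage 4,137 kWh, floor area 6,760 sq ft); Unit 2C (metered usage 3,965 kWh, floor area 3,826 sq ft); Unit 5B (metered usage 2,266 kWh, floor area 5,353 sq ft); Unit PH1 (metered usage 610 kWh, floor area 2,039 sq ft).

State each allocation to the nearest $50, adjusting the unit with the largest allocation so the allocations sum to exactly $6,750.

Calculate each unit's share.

Totals — metered usage 10,978, floor area 17,978.
Blended shares (40% metered usage + 60% floor area): Unit 2B 0.3763; Unit 2C 0.2722; Unit 5B 0.2612; Unit PH1 0.0903.
Proportional shares: Unit 2B 2,540.34; Unit 2C 1,837.08; Unit 5B 1,763.21; Unit PH1 609.36.
Rounded to nearest $50: Unit 2B $2,550; Unit 2C $1,850; Unit 5B $1,750; Unit PH1 $600. Sum = $6,750.
Rounded total matches; no reconciliation needed.

Unit 2B: $2,550; Unit 2C: $1,850; Unit 5B: $1,750; Unit PH1: $600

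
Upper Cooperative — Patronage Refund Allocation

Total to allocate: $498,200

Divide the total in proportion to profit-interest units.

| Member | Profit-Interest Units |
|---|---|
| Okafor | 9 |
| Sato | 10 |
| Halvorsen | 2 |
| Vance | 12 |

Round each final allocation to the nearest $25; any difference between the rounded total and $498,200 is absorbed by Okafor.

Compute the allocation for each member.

Total profit-interest units = 33.
Unrounded shares: Okafor 9/33 × $498,200 = 135,872.73; Sato 10/33 × $498,200 = 150,969.70; Halvorsen 2/33 × $498,200 = 30,193.94; Vance 12/33 × $498,200 = 181,163.64.
At nearest $25: Okafor $135,875; Sato $150,975; Halvorsen $30,200; Vance $181,175. Sum = $498,225.
Difference $498,200 − $498,225 = −$25 applied to Okafor: Okafor becomes $135,850.

Okafor: $135,850; Sato: $150,975; Halvorsen: $30,200; Vance: $181,175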